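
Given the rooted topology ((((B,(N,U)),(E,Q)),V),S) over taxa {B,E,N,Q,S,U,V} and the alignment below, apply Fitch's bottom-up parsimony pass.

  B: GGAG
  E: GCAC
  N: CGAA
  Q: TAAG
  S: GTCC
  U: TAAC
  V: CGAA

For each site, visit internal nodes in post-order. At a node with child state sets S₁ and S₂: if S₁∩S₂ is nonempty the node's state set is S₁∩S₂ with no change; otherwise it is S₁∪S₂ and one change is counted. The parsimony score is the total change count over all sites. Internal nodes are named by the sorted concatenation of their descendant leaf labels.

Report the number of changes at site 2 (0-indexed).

1

NU@0: {C} ∪ {T} = {C,T} (union, +1)
BNU@0: {G} ∪ {C,T} = {C,G,T} (union, +1)
EQ@0: {G} ∪ {T} = {G,T} (union, +1)
BENQU@0: {C,G,T} ∩ {G,T} = {G,T} (intersection, +0)
BENQUV@0: {G,T} ∪ {C} = {C,G,T} (union, +1)
BENQSUV@0: {C,G,T} ∩ {G} = {G} (intersection, +0)
NU@1: {G} ∪ {A} = {A,G} (union, +1)
BNU@1: {G} ∩ {A,G} = {G} (intersection, +0)
EQ@1: {C} ∪ {A} = {A,C} (union, +1)
BENQU@1: {G} ∪ {A,C} = {A,C,G} (union, +1)
BENQUV@1: {A,C,G} ∩ {G} = {G} (intersection, +0)
BENQSUV@1: {G} ∪ {T} = {G,T} (union, +1)
NU@2: {A} ∩ {A} = {A} (intersection, +0)
BNU@2: {A} ∩ {A} = {A} (intersection, +0)
EQ@2: {A} ∩ {A} = {A} (intersection, +0)
BENQU@2: {A} ∩ {A} = {A} (intersection, +0)
BENQUV@2: {A} ∩ {A} = {A} (intersection, +0)
BENQSUV@2: {A} ∪ {C} = {A,C} (union, +1)
NU@3: {A} ∪ {C} = {A,C} (union, +1)
BNU@3: {G} ∪ {A,C} = {A,C,G} (union, +1)
EQ@3: {C} ∪ {G} = {C,G} (union, +1)
BENQU@3: {A,C,G} ∩ {C,G} = {C,G} (intersection, +0)
BENQUV@3: {C,G} ∪ {A} = {A,C,G} (union, +1)
BENQSUV@3: {A,C,G} ∩ {C} = {C} (intersection, +0)
per-site changes: [4, 4, 1, 4]; total = 13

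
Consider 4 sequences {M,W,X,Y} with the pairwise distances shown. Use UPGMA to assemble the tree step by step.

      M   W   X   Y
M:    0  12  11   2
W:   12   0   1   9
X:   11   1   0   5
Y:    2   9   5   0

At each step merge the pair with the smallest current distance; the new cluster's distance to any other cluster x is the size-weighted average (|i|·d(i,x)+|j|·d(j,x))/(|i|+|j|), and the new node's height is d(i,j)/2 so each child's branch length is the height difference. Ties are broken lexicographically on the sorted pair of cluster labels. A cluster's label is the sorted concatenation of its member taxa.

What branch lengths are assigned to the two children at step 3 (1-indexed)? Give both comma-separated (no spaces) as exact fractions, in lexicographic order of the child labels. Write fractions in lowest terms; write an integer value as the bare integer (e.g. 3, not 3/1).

1. join W+X (d=1) ⇒ WX; edges |W|=1/2, |X|=1/2
  updated: d(M,WX)=23/2, d(WX,Y)=7
2. join M+Y (d=2) ⇒ MY; edges |M|=1, |Y|=1
  updated: d(MY,WX)=37/4
3. join MY+WX (d=37/4) ⇒ MWXY; edges |MY|=29/8, |WX|=33/8
final tree: ((M:1,Y:1):29/8,(W:1/2,X:1/2):33/8)
total length: 43/4

29/8,33/8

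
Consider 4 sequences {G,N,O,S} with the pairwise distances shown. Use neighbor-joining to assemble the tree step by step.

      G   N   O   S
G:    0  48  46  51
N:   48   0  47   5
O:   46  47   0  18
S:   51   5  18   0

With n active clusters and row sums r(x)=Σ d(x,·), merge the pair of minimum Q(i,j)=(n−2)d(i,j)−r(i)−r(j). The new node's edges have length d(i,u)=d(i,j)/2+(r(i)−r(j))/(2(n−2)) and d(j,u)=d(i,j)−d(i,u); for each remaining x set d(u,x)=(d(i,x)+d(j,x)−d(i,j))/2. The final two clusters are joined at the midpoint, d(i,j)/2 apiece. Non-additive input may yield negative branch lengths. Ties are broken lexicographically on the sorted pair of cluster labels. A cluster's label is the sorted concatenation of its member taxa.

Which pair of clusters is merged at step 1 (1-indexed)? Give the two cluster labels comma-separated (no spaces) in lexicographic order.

G,O

1. join G+O (d=46, Q=-164) ⇒ GO; edges |G|=63/2, |O|=29/2
  updated: d(GO,N)=49/2, d(GO,S)=23/2
2. join GO+N (d=49/2, Q=-41) ⇒ GNO; edges |GO|=31/2, |N|=9
  updated: d(GNO,S)=-4
3. join GNO+S (d=-4) ⇒ GNOS; edges |GNO|=-2, |S|=-2
final tree: (((G:63/2,O:29/2):31/2,N:9):-2,S:-2)
total length: 133/2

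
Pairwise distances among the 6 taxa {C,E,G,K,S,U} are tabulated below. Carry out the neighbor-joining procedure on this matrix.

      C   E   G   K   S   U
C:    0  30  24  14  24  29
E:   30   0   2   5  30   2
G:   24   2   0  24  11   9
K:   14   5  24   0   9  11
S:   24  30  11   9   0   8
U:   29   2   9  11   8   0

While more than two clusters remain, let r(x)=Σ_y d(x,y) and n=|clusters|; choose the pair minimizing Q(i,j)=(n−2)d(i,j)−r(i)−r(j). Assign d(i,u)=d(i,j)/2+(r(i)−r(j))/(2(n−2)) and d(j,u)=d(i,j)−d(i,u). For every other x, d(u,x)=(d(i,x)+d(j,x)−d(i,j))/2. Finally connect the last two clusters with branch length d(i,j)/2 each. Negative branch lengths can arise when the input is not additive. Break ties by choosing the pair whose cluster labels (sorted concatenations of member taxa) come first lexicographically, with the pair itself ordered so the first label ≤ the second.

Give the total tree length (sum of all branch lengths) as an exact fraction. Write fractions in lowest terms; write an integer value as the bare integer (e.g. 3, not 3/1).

step 1: merge (E,G) at d=2, Q=-131; branch lengths E→7/8, G→9/8; new cluster EG
  updated: d(C,EG)=26, d(EG,K)=27/2, d(EG,S)=39/2, d(EG,U)=9/2
step 2: merge (EG,U) at d=9/2, Q=-205/2; branch lengths EG→49/12, U→5/12; new cluster EGU
  updated: d(C,EGU)=101/4, d(EGU,K)=10, d(EGU,S)=23/2
step 3: merge (C,K) at d=14, Q=-273/4; branch lengths C→233/16, K→-9/16; new cluster CK
  updated: d(CK,EGU)=85/8, d(CK,S)=19/2
step 4: merge (CK,EGU) at d=85/8, Q=-253/8; branch lengths CK→69/16, EGU→101/16; new cluster CEGKU
  updated: d(CEGKU,S)=83/16
step 5: merge (CEGKU,S) at d=83/16; branch lengths CEGKU→83/32, S→83/32; new cluster CEGKSU
final tree: (((C:233/16,K:-9/16):69/16,((E:7/8,G:9/8):49/12,U:5/12):101/16):83/32,S:83/32)
total length: 581/16

581/16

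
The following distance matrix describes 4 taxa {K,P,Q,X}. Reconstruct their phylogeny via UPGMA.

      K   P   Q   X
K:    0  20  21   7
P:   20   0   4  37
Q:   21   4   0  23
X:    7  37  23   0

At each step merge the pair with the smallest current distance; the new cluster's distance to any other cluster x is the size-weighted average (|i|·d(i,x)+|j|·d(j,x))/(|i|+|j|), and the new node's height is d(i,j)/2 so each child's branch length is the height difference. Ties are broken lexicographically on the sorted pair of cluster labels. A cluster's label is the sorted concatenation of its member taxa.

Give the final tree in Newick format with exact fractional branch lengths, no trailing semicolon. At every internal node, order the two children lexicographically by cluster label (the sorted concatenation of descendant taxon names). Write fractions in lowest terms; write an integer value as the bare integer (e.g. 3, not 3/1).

((K:7/2,X:7/2):73/8,(P:2,Q:2):85/8)

iteration 1: select P,Q (d=4); attach at lengths (2, 2); label the merged cluster PQ
  updated: d(K,PQ)=41/2, d(PQ,X)=30
iteration 2: select K,X (d=7); attach at lengths (7/2, 7/2); label the merged cluster KX
  updated: d(KX,PQ)=101/4
iteration 3: select KX,PQ (d=101/4); attach at lengths (73/8, 85/8); label the merged cluster KPQX
final tree: ((K:7/2,X:7/2):73/8,(P:2,Q:2):85/8)
total length: 123/4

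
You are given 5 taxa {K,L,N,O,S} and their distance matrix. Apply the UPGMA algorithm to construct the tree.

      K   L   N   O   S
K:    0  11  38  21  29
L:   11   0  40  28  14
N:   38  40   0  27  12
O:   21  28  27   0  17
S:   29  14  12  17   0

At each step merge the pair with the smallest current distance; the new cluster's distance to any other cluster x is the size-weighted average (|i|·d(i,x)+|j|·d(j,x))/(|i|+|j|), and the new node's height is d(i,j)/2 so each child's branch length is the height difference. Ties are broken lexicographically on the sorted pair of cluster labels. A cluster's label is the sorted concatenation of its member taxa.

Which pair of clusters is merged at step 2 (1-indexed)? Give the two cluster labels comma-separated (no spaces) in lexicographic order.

iteration 1: select K,L (d=11); attach at lengths (11/2, 11/2); label the merged cluster KL
  updated: d(KL,N)=39, d(KL,O)=49/2, d(KL,S)=43/2
iteration 2: select N,S (d=12); attach at lengths (6, 6); label the merged cluster NS
  updated: d(KL,NS)=121/4, d(NS,O)=22
iteration 3: select NS,O (d=22); attach at lengths (5, 11); label the merged cluster NOS
  updated: d(KL,NOS)=85/3
iteration 4: select KL,NOS (d=85/3); attach at lengths (26/3, 19/6); label the merged cluster KLNOS
final tree: ((K:11/2,L:11/2):26/3,((N:6,S:6):5,O:11):19/6)
total length: 305/6

N,S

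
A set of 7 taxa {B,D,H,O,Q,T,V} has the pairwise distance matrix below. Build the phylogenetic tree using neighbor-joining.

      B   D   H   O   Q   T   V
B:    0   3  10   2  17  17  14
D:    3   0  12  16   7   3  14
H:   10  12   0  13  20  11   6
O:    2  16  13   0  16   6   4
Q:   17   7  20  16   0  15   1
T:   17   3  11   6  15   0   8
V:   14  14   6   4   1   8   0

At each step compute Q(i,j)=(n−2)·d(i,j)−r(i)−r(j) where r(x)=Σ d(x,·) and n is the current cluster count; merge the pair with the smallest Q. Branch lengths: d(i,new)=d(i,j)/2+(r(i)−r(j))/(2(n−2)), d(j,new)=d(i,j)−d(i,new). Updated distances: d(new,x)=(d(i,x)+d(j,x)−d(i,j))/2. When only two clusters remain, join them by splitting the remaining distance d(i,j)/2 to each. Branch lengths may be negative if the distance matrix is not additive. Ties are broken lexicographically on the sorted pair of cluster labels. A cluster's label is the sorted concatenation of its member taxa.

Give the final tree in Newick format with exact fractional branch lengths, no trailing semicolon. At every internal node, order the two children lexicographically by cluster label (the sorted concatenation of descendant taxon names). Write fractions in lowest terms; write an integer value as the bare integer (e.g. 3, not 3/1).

iteration 1: select Q,V (d=1, Q=-118); attach at lengths (17/5, -12/5); label the merged cluster QV
  updated: d(B,QV)=15, d(D,QV)=10, d(H,QV)=25/2, d(O,QV)=19/2, d(QV,T)=11
iteration 2: select B,O (d=2, Q=-171/2); attach at lengths (17/16, 15/16); label the merged cluster BO
  updated: d(BO,D)=17/2, d(BO,H)=21/2, d(BO,QV)=45/4, d(BO,T)=21/2
iteration 3: select D,T (d=3, Q=-60); attach at lengths (7/6, 11/6); label the merged cluster DT
  updated: d(BO,DT)=8, d(DT,H)=10, d(DT,QV)=9
iteration 4: select BO,H (d=21/2, Q=-167/4); attach at lengths (71/16, 97/16); label the merged cluster BHO
  updated: d(BHO,DT)=15/4, d(BHO,QV)=53/8
iteration 5: select BHO,DT (d=15/4, Q=-155/8); attach at lengths (11/16, 49/16); label the merged cluster BDHOT
  updated: d(BDHOT,QV)=95/16
iteration 6: select BDHOT,QV (d=95/16); attach at lengths (95/32, 95/32); label the merged cluster BDHOQTV
final tree: ((((B:17/16,O:15/16):71/16,H:97/16):11/16,(D:7/6,T:11/6):49/16):95/32,(Q:17/5,V:-12/5):95/32)
total length: 419/16

((((B:17/16,O:15/16):71/16,H:97/16):11/16,(D:7/6,T:11/6):49/16):95/32,(Q:17/5,V:-12/5):95/32)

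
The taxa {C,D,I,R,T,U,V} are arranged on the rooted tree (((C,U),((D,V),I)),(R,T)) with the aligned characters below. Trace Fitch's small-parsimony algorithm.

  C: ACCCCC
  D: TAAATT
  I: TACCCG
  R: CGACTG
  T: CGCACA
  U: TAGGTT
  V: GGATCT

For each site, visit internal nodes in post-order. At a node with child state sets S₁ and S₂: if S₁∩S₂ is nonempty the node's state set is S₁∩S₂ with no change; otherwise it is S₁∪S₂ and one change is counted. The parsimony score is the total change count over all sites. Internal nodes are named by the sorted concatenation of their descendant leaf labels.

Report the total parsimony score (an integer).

20

site 0, node CU: C={A} ∪ U={T} → {A,T} (+1)
site 0, node DV: D={T} ∪ V={G} → {G,T} (+1)
site 0, node DIV: DV={G,T} ∩ I={T} → {T} (+0)
site 0, node CDIUV: CU={A,T} ∩ DIV={T} → {T} (+0)
site 0, node RT: R={C} ∩ T={C} → {C} (+0)
site 0, node CDIRTUV: CDIUV={T} ∪ RT={C} → {C,T} (+1)
site 1, node CU: C={C} ∪ U={A} → {A,C} (+1)
site 1, node DV: D={A} ∪ V={G} → {A,G} (+1)
site 1, node DIV: DV={A,G} ∩ I={A} → {A} (+0)
site 1, node CDIUV: CU={A,C} ∩ DIV={A} → {A} (+0)
site 1, node RT: R={G} ∩ T={G} → {G} (+0)
site 1, node CDIRTUV: CDIUV={A} ∪ RT={G} → {A,G} (+1)
site 2, node CU: C={C} ∪ U={G} → {C,G} (+1)
site 2, node DV: D={A} ∩ V={A} → {A} (+0)
site 2, node DIV: DV={A} ∪ I={C} → {A,C} (+1)
site 2, node CDIUV: CU={C,G} ∩ DIV={A,C} → {C} (+0)
site 2, node RT: R={A} ∪ T={C} → {A,C} (+1)
site 2, node CDIRTUV: CDIUV={C} ∩ RT={A,C} → {C} (+0)
site 3, node CU: C={C} ∪ U={G} → {C,G} (+1)
site 3, node DV: D={A} ∪ V={T} → {A,T} (+1)
site 3, node DIV: DV={A,T} ∪ I={C} → {A,C,T} (+1)
site 3, node CDIUV: CU={C,G} ∩ DIV={A,C,T} → {C} (+0)
site 3, node RT: R={C} ∪ T={A} → {A,C} (+1)
site 3, node CDIRTUV: CDIUV={C} ∩ RT={A,C} → {C} (+0)
site 4, node CU: C={C} ∪ U={T} → {C,T} (+1)
site 4, node DV: D={T} ∪ V={C} → {C,T} (+1)
site 4, node DIV: DV={C,T} ∩ I={C} → {C} (+0)
site 4, node CDIUV: CU={C,T} ∩ DIV={C} → {C} (+0)
site 4, node RT: R={T} ∪ T={C} → {C,T} (+1)
site 4, node CDIRTUV: CDIUV={C} ∩ RT={C,T} → {C} (+0)
site 5, node CU: C={C} ∪ U={T} → {C,T} (+1)
site 5, node DV: D={T} ∩ V={T} → {T} (+0)
site 5, node DIV: DV={T} ∪ I={G} → {G,T} (+1)
site 5, node CDIUV: CU={C,T} ∩ DIV={G,T} → {T} (+0)
site 5, node RT: R={G} ∪ T={A} → {A,G} (+1)
site 5, node CDIRTUV: CDIUV={T} ∪ RT={A,G} → {A,G,T} (+1)
per-site changes: [3, 3, 3, 4, 3, 4]; total = 20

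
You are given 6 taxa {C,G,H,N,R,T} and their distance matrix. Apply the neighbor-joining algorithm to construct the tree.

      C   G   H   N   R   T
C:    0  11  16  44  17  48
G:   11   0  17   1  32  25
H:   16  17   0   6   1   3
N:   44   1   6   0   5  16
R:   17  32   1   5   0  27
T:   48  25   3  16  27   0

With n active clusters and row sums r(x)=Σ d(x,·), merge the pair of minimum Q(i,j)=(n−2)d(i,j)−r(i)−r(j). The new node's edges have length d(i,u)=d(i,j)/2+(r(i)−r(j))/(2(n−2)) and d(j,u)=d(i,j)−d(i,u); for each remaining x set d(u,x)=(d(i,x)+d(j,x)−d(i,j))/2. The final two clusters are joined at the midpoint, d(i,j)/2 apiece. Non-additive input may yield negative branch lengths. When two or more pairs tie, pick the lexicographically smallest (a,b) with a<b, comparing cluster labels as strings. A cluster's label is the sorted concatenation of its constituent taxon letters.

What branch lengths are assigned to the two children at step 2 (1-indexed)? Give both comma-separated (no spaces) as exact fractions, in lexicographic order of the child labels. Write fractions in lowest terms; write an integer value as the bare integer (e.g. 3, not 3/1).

step 1: merge (C,G) at d=11, Q=-178; branch lengths C→47/4, G→-3/4; new cluster CG
  updated: d(CG,H)=11, d(CG,N)=17, d(CG,R)=19, d(CG,T)=31
step 2: merge (H,T) at d=3, Q=-89; branch lengths H→-47/6, T→65/6; new cluster HT
  updated: d(CG,HT)=39/2, d(HT,N)=19/2, d(HT,R)=25/2
step 3: merge (CG,HT) at d=39/2, Q=-58; branch lengths CG→53/4, HT→25/4; new cluster CGHT
  updated: d(CGHT,N)=7/2, d(CGHT,R)=6
step 4: merge (CGHT,N) at d=7/2, Q=-29/2; branch lengths CGHT→9/4, N→5/4; new cluster CGHNT
  updated: d(CGHNT,R)=15/4
step 5: merge (CGHNT,R) at d=15/4; branch lengths CGHNT→15/8, R→15/8; new cluster CGHNRT
final tree: ((((C:47/4,G:-3/4):53/4,(H:-47/6,T:65/6):25/4):9/4,N:5/4):15/8,R:15/8)
total length: 163/4

-47/6,65/6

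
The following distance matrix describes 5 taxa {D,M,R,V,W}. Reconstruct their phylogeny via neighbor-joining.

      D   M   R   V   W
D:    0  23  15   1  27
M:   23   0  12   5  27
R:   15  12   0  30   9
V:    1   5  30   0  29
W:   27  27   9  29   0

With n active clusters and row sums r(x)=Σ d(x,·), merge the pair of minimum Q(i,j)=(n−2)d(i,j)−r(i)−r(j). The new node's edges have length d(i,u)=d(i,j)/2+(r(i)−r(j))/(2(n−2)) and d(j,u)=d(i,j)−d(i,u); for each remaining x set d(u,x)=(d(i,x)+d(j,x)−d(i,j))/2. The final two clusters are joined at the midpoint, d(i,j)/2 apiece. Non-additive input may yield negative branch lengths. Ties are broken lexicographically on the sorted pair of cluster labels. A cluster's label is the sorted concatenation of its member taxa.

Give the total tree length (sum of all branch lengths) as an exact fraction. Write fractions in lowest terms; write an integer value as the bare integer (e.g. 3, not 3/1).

iteration 1: select R,W (d=9, Q=-131); attach at lengths (1/6, 53/6); label the merged cluster RW
  updated: d(D,RW)=33/2, d(M,RW)=15, d(RW,V)=25
iteration 2: select D,V (d=1, Q=-139/2); attach at lengths (23/8, -15/8); label the merged cluster DV
  updated: d(DV,M)=27/2, d(DV,RW)=81/4
iteration 3: select DV,M (d=27/2, Q=-195/4); attach at lengths (75/8, 33/8); label the merged cluster DMV
  updated: d(DMV,RW)=87/8
iteration 4: select DMV,RW (d=87/8); attach at lengths (87/16, 87/16); label the merged cluster DMRVW
final tree: (((D:23/8,V:-15/8):75/8,M:33/8):87/16,(R:1/6,W:53/6):87/16)
total length: 275/8

275/8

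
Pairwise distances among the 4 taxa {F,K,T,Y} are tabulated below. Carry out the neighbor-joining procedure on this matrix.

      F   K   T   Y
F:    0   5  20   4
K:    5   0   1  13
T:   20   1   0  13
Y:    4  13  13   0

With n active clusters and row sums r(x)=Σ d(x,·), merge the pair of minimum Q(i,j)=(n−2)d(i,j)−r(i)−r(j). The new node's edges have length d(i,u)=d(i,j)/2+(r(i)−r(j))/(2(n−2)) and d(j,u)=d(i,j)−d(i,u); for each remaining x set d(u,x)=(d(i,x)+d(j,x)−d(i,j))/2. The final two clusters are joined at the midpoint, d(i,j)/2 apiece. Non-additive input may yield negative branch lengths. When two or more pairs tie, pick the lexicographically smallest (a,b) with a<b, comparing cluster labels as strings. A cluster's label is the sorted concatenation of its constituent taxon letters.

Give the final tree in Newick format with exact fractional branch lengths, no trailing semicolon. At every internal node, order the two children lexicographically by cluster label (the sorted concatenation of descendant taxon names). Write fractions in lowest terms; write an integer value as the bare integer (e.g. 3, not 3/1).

iteration 1: select F,Y (d=4, Q=-51); attach at lengths (7/4, 9/4); label the merged cluster FY
  updated: d(FY,K)=7, d(FY,T)=29/2
iteration 2: select FY,K (d=7, Q=-45/2); attach at lengths (41/4, -13/4); label the merged cluster FKY
  updated: d(FKY,T)=17/4
iteration 3: select FKY,T (d=17/4); attach at lengths (17/8, 17/8); label the merged cluster FKTY
final tree: (((F:7/4,Y:9/4):41/4,K:-13/4):17/8,T:17/8)
total length: 61/4

(((F:7/4,Y:9/4):41/4,K:-13/4):17/8,T:17/8)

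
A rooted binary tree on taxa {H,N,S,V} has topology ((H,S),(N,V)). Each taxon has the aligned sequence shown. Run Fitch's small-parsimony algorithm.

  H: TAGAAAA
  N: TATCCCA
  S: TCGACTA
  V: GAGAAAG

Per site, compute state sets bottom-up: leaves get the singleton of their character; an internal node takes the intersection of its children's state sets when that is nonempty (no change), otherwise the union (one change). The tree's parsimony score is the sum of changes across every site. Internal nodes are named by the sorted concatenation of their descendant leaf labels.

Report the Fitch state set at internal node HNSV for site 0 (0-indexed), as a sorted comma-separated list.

T

site 0, node HS: H={T} ∩ S={T} → {T} (+0)
site 0, node NV: N={T} ∪ V={G} → {G,T} (+1)
site 0, node HNSV: HS={T} ∩ NV={G,T} → {T} (+0)
site 1, node HS: H={A} ∪ S={C} → {A,C} (+1)
site 1, node NV: N={A} ∩ V={A} → {A} (+0)
site 1, node HNSV: HS={A,C} ∩ NV={A} → {A} (+0)
site 2, node HS: H={G} ∩ S={G} → {G} (+0)
site 2, node NV: N={T} ∪ V={G} → {G,T} (+1)
site 2, node HNSV: HS={G} ∩ NV={G,T} → {G} (+0)
site 3, node HS: H={A} ∩ S={A} → {A} (+0)
site 3, node NV: N={C} ∪ V={A} → {A,C} (+1)
site 3, node HNSV: HS={A} ∩ NV={A,C} → {A} (+0)
site 4, node HS: H={A} ∪ S={C} → {A,C} (+1)
site 4, node NV: N={C} ∪ V={A} → {A,C} (+1)
site 4, node HNSV: HS={A,C} ∩ NV={A,C} → {A,C} (+0)
site 5, node HS: H={A} ∪ S={T} → {A,T} (+1)
site 5, node NV: N={C} ∪ V={A} → {A,C} (+1)
site 5, node HNSV: HS={A,T} ∩ NV={A,C} → {A} (+0)
site 6, node HS: H={A} ∩ S={A} → {A} (+0)
site 6, node NV: N={A} ∪ V={G} → {A,G} (+1)
site 6, node HNSV: HS={A} ∩ NV={A,G} → {A} (+0)
per-site changes: [1, 1, 1, 1, 2, 2, 1]; total = 9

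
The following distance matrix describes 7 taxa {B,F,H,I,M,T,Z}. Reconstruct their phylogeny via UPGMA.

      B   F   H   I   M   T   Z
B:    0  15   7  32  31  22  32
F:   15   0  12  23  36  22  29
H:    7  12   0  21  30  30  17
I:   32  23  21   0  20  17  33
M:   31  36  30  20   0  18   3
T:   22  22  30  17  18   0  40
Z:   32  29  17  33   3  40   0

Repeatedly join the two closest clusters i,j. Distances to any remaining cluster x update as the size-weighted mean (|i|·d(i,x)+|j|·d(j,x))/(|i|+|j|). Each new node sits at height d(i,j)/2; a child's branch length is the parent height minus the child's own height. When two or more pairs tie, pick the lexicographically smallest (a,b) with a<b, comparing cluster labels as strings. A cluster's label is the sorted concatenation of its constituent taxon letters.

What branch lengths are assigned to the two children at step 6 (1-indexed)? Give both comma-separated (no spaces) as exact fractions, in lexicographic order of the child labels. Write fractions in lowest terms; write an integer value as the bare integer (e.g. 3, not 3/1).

9/5,64/5

step 1: merge (M,Z) at d=3; branch lengths M→3/2, Z→3/2; new cluster MZ
  updated: d(B,MZ)=63/2, d(F,MZ)=65/2, d(H,MZ)=47/2, d(I,MZ)=53/2, d(MZ,T)=29
step 2: merge (B,H) at d=7; branch lengths B→7/2, H→7/2; new cluster BH
  updated: d(BH,F)=27/2, d(BH,I)=53/2, d(BH,MZ)=55/2, d(BH,T)=26
step 3: merge (BH,F) at d=27/2; branch lengths BH→13/4, F→27/4; new cluster BFH
  updated: d(BFH,I)=76/3, d(BFH,MZ)=175/6, d(BFH,T)=74/3
step 4: merge (I,T) at d=17; branch lengths I→17/2, T→17/2; new cluster IT
  updated: d(BFH,IT)=25, d(IT,MZ)=111/4
step 5: merge (BFH,IT) at d=25; branch lengths BFH→23/4, IT→4; new cluster BFHIT
  updated: d(BFHIT,MZ)=143/5
step 6: merge (BFHIT,MZ) at d=143/5; branch lengths BFHIT→9/5, MZ→64/5; new cluster BFHIMTZ
final tree: ((((B:7/2,H:7/2):13/4,F:27/4):23/4,(I:17/2,T:17/2):4):9/5,(M:3/2,Z:3/2):64/5)
total length: 1227/20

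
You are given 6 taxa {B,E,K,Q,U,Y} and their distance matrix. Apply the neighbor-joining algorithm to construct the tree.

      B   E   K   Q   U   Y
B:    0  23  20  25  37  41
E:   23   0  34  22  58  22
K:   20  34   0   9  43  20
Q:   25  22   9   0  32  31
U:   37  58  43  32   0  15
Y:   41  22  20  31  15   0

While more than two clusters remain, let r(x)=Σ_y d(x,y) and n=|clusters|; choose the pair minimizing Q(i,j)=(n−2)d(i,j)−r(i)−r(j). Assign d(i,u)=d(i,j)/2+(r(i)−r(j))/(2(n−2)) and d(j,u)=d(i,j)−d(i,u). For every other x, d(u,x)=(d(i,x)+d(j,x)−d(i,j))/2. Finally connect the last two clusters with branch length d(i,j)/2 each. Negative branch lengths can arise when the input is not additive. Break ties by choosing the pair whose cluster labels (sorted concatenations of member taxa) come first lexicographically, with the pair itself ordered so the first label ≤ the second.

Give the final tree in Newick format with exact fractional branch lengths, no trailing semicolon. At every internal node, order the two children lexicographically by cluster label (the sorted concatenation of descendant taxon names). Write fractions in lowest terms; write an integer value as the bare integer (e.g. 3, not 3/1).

((((B:19/2,E:27/2):41/8,(U:29/2,Y:1/2):123/8):33/8,K:43/8):29/16,Q:29/16)

iteration 1: select U,Y (d=15, Q=-254); attach at lengths (29/2, 1/2); label the merged cluster UY
  updated: d(B,UY)=63/2, d(E,UY)=65/2, d(K,UY)=24, d(Q,UY)=24
iteration 2: select B,E (d=23, Q=-142); attach at lengths (19/2, 27/2); label the merged cluster BE
  updated: d(BE,K)=31/2, d(BE,Q)=12, d(BE,UY)=41/2
iteration 3: select BE,UY (d=41/2, Q=-151/2); attach at lengths (41/8, 123/8); label the merged cluster BEUY
  updated: d(BEUY,K)=19/2, d(BEUY,Q)=31/4
iteration 4: select BEUY,K (d=19/2, Q=-105/4); attach at lengths (33/8, 43/8); label the merged cluster BEKUY
  updated: d(BEKUY,Q)=29/8
iteration 5: select BEKUY,Q (d=29/8); attach at lengths (29/16, 29/16); label the merged cluster BEKQUY
final tree: ((((B:19/2,E:27/2):41/8,(U:29/2,Y:1/2):123/8):33/8,K:43/8):29/16,Q:29/16)
total length: 573/8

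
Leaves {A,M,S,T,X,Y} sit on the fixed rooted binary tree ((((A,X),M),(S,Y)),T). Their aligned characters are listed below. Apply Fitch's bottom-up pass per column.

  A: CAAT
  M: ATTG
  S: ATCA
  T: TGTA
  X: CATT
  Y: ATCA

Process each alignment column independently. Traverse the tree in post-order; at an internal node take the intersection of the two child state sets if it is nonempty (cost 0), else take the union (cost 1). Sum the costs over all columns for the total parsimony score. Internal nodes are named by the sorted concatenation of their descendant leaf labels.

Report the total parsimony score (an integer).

AX@0: {C} ∩ {C} = {C} (intersection, +0)
AMX@0: {C} ∪ {A} = {A,C} (union, +1)
SY@0: {A} ∩ {A} = {A} (intersection, +0)
AMSXY@0: {A,C} ∩ {A} = {A} (intersection, +0)
AMSTXY@0: {A} ∪ {T} = {A,T} (union, +1)
AX@1: {A} ∩ {A} = {A} (intersection, +0)
AMX@1: {A} ∪ {T} = {A,T} (union, +1)
SY@1: {T} ∩ {T} = {T} (intersection, +0)
AMSXY@1: {A,T} ∩ {T} = {T} (intersection, +0)
AMSTXY@1: {T} ∪ {G} = {G,T} (union, +1)
AX@2: {A} ∪ {T} = {A,T} (union, +1)
AMX@2: {A,T} ∩ {T} = {T} (intersection, +0)
SY@2: {C} ∩ {C} = {C} (intersection, +0)
AMSXY@2: {T} ∪ {C} = {C,T} (union, +1)
AMSTXY@2: {C,T} ∩ {T} = {T} (intersection, +0)
AX@3: {T} ∩ {T} = {T} (intersection, +0)
AMX@3: {T} ∪ {G} = {G,T} (union, +1)
SY@3: {A} ∩ {A} = {A} (intersection, +0)
AMSXY@3: {G,T} ∪ {A} = {A,G,T} (union, +1)
AMSTXY@3: {A,G,T} ∩ {A} = {A} (intersection, +0)
per-site changes: [2, 2, 2, 2]; total = 8

8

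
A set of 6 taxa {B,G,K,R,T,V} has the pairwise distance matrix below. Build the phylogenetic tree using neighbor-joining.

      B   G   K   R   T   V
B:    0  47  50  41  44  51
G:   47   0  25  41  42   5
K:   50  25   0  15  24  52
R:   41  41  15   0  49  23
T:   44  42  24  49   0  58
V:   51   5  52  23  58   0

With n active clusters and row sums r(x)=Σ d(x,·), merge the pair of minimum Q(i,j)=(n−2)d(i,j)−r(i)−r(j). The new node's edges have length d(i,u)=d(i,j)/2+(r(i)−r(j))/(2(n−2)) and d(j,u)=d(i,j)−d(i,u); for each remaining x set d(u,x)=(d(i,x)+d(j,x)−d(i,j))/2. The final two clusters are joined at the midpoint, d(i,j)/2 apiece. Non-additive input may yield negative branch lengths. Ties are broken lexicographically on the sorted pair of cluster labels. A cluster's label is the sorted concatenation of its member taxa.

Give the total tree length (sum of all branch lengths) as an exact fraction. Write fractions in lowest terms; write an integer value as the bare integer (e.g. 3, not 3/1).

1529/16

1. join G+V (d=5, Q=-329) ⇒ GV; edges |G|=-9/8, |V|=49/8
  updated: d(B,GV)=93/2, d(GV,K)=36, d(GV,R)=59/2, d(GV,T)=95/2
2. join K+T (d=24, Q=-435/2) ⇒ KT; edges |K|=65/12, |T|=223/12
  updated: d(B,KT)=35, d(GV,KT)=119/4, d(KT,R)=20
3. join B+KT (d=35, Q=-549/4) ⇒ BKT; edges |B|=431/16, |KT|=129/16
  updated: d(BKT,GV)=165/8, d(BKT,R)=13
4. join BKT+GV (d=165/8, Q=-505/8) ⇒ BGKTV; edges |BKT|=33/16, |GV|=297/16
  updated: d(BGKTV,R)=175/16
5. join BGKTV+R (d=175/16) ⇒ BGKRTV; edges |BGKTV|=175/32, |R|=175/32
final tree: (((B:431/16,(K:65/12,T:223/12):129/16):33/16,(G:-9/8,V:49/8):297/16):175/32,R:175/32)
total length: 1529/16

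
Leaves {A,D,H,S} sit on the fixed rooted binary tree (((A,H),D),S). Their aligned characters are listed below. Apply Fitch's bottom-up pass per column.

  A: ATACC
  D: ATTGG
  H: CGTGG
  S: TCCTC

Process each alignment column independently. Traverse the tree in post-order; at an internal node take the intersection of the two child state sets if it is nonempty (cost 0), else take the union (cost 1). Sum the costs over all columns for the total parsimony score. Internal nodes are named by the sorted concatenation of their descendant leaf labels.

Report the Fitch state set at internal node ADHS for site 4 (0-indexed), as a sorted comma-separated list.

C,G

site 0, node AH: A={A} ∪ H={C} → {A,C} (+1)
site 0, node ADH: AH={A,C} ∩ D={A} → {A} (+0)
site 0, node ADHS: ADH={A} ∪ S={T} → {A,T} (+1)
site 1, node AH: A={T} ∪ H={G} → {G,T} (+1)
site 1, node ADH: AH={G,T} ∩ D={T} → {T} (+0)
site 1, node ADHS: ADH={T} ∪ S={C} → {C,T} (+1)
site 2, node AH: A={A} ∪ H={T} → {A,T} (+1)
site 2, node ADH: AH={A,T} ∩ D={T} → {T} (+0)
site 2, node ADHS: ADH={T} ∪ S={C} → {C,T} (+1)
site 3, node AH: A={C} ∪ H={G} → {C,G} (+1)
site 3, node ADH: AH={C,G} ∩ D={G} → {G} (+0)
site 3, node ADHS: ADH={G} ∪ S={T} → {G,T} (+1)
site 4, node AH: A={C} ∪ H={G} → {C,G} (+1)
site 4, node ADH: AH={C,G} ∩ D={G} → {G} (+0)
site 4, node ADHS: ADH={G} ∪ S={C} → {C,G} (+1)
per-site changes: [2, 2, 2, 2, 2]; total = 10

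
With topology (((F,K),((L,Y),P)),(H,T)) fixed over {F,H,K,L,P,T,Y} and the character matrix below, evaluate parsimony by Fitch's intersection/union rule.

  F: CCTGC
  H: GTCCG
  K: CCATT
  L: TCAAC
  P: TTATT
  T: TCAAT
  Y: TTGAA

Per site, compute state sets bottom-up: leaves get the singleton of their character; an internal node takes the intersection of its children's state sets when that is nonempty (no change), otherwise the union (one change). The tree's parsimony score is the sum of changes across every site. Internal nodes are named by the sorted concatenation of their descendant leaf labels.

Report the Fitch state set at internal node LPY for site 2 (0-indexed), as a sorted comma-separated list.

A

[col 0] FK: children F:{C}, K:{C} ∩→ {C}; cost 0
[col 0] LY: children L:{T}, Y:{T} ∩→ {T}; cost 0
[col 0] LPY: children LY:{T}, P:{T} ∩→ {T}; cost 0
[col 0] FKLPY: children FK:{C}, LPY:{T} ∪→ {C,T}; cost 1
[col 0] HT: children H:{G}, T:{T} ∪→ {G,T}; cost 1
[col 0] FHKLPTY: children FKLPY:{C,T}, HT:{G,T} ∩→ {T}; cost 0
[col 1] FK: children F:{C}, K:{C} ∩→ {C}; cost 0
[col 1] LY: children L:{C}, Y:{T} ∪→ {C,T}; cost 1
[col 1] LPY: children LY:{C,T}, P:{T} ∩→ {T}; cost 0
[col 1] FKLPY: children FK:{C}, LPY:{T} ∪→ {C,T}; cost 1
[col 1] HT: children H:{T}, T:{C} ∪→ {C,T}; cost 1
[col 1] FHKLPTY: children FKLPY:{C,T}, HT:{C,T} ∩→ {C,T}; cost 0
[col 2] FK: children F:{T}, K:{A} ∪→ {A,T}; cost 1
[col 2] LY: children L:{A}, Y:{G} ∪→ {A,G}; cost 1
[col 2] LPY: children LY:{A,G}, P:{A} ∩→ {A}; cost 0
[col 2] FKLPY: children FK:{A,T}, LPY:{A} ∩→ {A}; cost 0
[col 2] HT: children H:{C}, T:{A} ∪→ {A,C}; cost 1
[col 2] FHKLPTY: children FKLPY:{A}, HT:{A,C} ∩→ {A}; cost 0
[col 3] FK: children F:{G}, K:{T} ∪→ {G,T}; cost 1
[col 3] LY: children L:{A}, Y:{A} ∩→ {A}; cost 0
[col 3] LPY: children LY:{A}, P:{T} ∪→ {A,T}; cost 1
[col 3] FKLPY: children FK:{G,T}, LPY:{A,T} ∩→ {T}; cost 0
[col 3] HT: children H:{C}, T:{A} ∪→ {A,C}; cost 1
[col 3] FHKLPTY: children FKLPY:{T}, HT:{A,C} ∪→ {A,C,T}; cost 1
[col 4] FK: children F:{C}, K:{T} ∪→ {C,T}; cost 1
[col 4] LY: children L:{C}, Y:{A} ∪→ {A,C}; cost 1
[col 4] LPY: children LY:{A,C}, P:{T} ∪→ {A,C,T}; cost 1
[col 4] FKLPY: children FK:{C,T}, LPY:{A,C,T} ∩→ {C,T}; cost 0
[col 4] HT: children H:{G}, T:{T} ∪→ {G,T}; cost 1
[col 4] FHKLPTY: children FKLPY:{C,T}, HT:{G,T} ∩→ {T}; cost 0
per-site changes: [2, 3, 3, 4, 4]; total = 16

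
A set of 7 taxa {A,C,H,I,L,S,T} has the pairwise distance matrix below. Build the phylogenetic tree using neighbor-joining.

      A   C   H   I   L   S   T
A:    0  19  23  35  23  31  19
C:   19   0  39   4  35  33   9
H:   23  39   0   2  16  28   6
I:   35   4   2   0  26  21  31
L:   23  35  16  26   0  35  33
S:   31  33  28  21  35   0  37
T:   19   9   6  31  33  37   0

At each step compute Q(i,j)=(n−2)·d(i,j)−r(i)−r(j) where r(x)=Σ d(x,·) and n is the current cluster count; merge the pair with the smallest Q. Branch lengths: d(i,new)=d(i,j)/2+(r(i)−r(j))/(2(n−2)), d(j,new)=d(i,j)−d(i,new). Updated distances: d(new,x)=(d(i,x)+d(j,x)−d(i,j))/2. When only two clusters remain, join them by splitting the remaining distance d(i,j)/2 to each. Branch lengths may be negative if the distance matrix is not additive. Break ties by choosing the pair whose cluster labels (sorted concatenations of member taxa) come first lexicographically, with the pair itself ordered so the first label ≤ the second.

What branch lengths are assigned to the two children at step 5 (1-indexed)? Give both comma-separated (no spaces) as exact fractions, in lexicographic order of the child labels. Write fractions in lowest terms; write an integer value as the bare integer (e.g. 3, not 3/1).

17/8,15/4

1. join C+I (d=4, Q=-238) ⇒ CI; edges |C|=4, |I|=0
  updated: d(A,CI)=25, d(CI,H)=37/2, d(CI,L)=57/2, d(CI,S)=25, d(CI,T)=18
2. join H+T (d=6, Q=-361/2) ⇒ HT; edges |H|=5/16, |T|=91/16
  updated: d(A,HT)=18, d(CI,HT)=61/4, d(HT,L)=43/2, d(HT,S)=59/2
3. join CI+S (d=25, Q=-557/4) ⇒ CIS; edges |CI|=193/24, |S|=407/24
  updated: d(A,CIS)=31/2, d(CIS,HT)=79/8, d(CIS,L)=77/4
4. join A+L (d=23, Q=-297/4) ⇒ AL; edges |A|=155/16, |L|=213/16
  updated: d(AL,CIS)=47/8, d(AL,HT)=33/4
5. join AL+CIS (d=47/8, Q=-24) ⇒ ACILS; edges |AL|=17/8, |CIS|=15/4
  updated: d(ACILS,HT)=49/8
6. join ACILS+HT (d=49/8) ⇒ ACHILST; edges |ACILS|=49/16, |HT|=49/16
final tree: (((A:155/16,L:213/16):17/8,((C:4,I:0):193/24,S:407/24):15/4):49/16,(H:5/16,T:91/16):49/16)
total length: 70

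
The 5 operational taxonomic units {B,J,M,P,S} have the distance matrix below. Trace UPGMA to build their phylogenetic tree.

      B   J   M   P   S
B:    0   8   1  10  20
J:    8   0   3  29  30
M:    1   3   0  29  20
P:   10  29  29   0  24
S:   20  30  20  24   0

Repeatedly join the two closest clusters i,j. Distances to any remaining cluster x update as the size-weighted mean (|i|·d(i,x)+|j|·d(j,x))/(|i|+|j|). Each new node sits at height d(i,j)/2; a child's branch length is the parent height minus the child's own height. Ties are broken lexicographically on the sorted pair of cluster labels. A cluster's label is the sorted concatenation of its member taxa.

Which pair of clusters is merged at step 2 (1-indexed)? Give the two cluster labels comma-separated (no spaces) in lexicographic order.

BM,J

iteration 1: select B,M (d=1); attach at lengths (1/2, 1/2); label the merged cluster BM
  updated: d(BM,J)=11/2, d(BM,P)=39/2, d(BM,S)=20
iteration 2: select BM,J (d=11/2); attach at lengths (9/4, 11/4); label the merged cluster BJM
  updated: d(BJM,P)=68/3, d(BJM,S)=70/3
iteration 3: select BJM,P (d=68/3); attach at lengths (103/12, 34/3); label the merged cluster BJMP
  updated: d(BJMP,S)=47/2
iteration 4: select BJMP,S (d=47/2); attach at lengths (5/12, 47/4); label the merged cluster BJMPS
final tree: ((((B:1/2,M:1/2):9/4,J:11/4):103/12,P:34/3):5/12,S:47/4)
total length: 457/12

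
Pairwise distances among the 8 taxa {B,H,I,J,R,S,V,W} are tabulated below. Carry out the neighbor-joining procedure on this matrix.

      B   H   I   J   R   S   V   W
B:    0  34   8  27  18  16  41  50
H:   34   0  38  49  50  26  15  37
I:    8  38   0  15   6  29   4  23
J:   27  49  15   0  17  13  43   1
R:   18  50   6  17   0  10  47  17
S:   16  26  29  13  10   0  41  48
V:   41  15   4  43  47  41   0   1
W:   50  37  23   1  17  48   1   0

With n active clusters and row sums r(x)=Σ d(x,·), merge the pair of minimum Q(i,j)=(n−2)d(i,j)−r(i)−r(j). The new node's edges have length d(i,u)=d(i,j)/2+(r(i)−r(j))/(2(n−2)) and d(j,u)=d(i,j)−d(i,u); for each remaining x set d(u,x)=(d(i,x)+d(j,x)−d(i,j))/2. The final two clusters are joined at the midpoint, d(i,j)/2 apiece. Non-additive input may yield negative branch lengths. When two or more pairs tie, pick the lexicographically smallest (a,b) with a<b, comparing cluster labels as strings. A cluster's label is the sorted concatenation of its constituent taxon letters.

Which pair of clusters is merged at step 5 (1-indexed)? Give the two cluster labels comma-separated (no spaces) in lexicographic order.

1. join V+W (d=1, Q=-363) ⇒ VW; edges |V|=7/4, |W|=-3/4
  updated: d(B,VW)=45, d(H,VW)=51/2, d(I,VW)=13, d(J,VW)=43/2, d(R,VW)=63/2, d(S,VW)=44
2. join H+VW (d=51/2, Q=-551/2) ⇒ HVW; edges |H|=339/20, |VW|=171/20
  updated: d(B,HVW)=107/4, d(HVW,I)=51/4, d(HVW,J)=45/2, d(HVW,R)=28, d(HVW,S)=89/4
3. join B+I (d=8, Q=-269/2) ⇒ BI; edges |B|=57/8, |I|=7/8
  updated: d(BI,HVW)=63/4, d(BI,J)=17, d(BI,R)=8, d(BI,S)=37/2
4. join BI+HVW (d=63/4, Q=-201/2) ⇒ BHIVW; edges |BI|=3, |HVW|=51/4
  updated: d(BHIVW,J)=95/8, d(BHIVW,R)=81/8, d(BHIVW,S)=25/2
5. join BHIVW+J (d=95/8, Q=-421/8) ⇒ BHIJVW; edges |BHIVW|=131/32, |J|=249/32
  updated: d(BHIJVW,R)=61/8, d(BHIJVW,S)=109/16
6. join BHIJVW+R (d=61/8, Q=-391/16) ⇒ BHIJRVW; edges |BHIJVW|=71/32, |R|=173/32
  updated: d(BHIJRVW,S)=147/32
7. join BHIJRVW+S (d=147/32) ⇒ BHIJRSVW; edges |BHIJRVW|=147/64, |S|=147/64
final tree: (((((B:57/8,I:7/8):3,(H:339/20,(V:7/4,W:-3/4):171/20):51/4):131/32,J:249/32):71/32,R:173/32):147/64,S:147/64)
total length: 2379/32

BHIVW,J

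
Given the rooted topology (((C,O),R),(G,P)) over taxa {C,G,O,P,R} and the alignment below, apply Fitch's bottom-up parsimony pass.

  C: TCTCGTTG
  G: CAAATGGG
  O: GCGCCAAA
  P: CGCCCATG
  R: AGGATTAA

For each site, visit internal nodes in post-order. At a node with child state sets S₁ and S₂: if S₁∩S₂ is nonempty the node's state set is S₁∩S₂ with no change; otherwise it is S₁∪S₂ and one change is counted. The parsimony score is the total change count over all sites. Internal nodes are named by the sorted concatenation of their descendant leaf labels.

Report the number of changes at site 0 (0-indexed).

[col 0] CO: children C:{T}, O:{G} ∪→ {G,T}; cost 1
[col 0] COR: children CO:{G,T}, R:{A} ∪→ {A,G,T}; cost 1
[col 0] GP: children G:{C}, P:{C} ∩→ {C}; cost 0
[col 0] CGOPR: children COR:{A,G,T}, GP:{C} ∪→ {A,C,G,T}; cost 1
[col 1] CO: children C:{C}, O:{C} ∩→ {C}; cost 0
[col 1] COR: children CO:{C}, R:{G} ∪→ {C,G}; cost 1
[col 1] GP: children G:{A}, P:{G} ∪→ {A,G}; cost 1
[col 1] CGOPR: children COR:{C,G}, GP:{A,G} ∩→ {G}; cost 0
[col 2] CO: children C:{T}, O:{G} ∪→ {G,T}; cost 1
[col 2] COR: children CO:{G,T}, R:{G} ∩→ {G}; cost 0
[col 2] GP: children G:{A}, P:{C} ∪→ {A,C}; cost 1
[col 2] CGOPR: children COR:{G}, GP:{A,C} ∪→ {A,C,G}; cost 1
[col 3] CO: children C:{C}, O:{C} ∩→ {C}; cost 0
[col 3] COR: children CO:{C}, R:{A} ∪→ {A,C}; cost 1
[col 3] GP: children G:{A}, P:{C} ∪→ {A,C}; cost 1
[col 3] CGOPR: children COR:{A,C}, GP:{A,C} ∩→ {A,C}; cost 0
[col 4] CO: children C:{G}, O:{C} ∪→ {C,G}; cost 1
[col 4] COR: children CO:{C,G}, R:{T} ∪→ {C,G,T}; cost 1
[col 4] GP: children G:{T}, P:{C} ∪→ {C,T}; cost 1
[col 4] CGOPR: children COR:{C,G,T}, GP:{C,T} ∩→ {C,T}; cost 0
[col 5] CO: children C:{T}, O:{A} ∪→ {A,T}; cost 1
[col 5] COR: children CO:{A,T}, R:{T} ∩→ {T}; cost 0
[col 5] GP: children G:{G}, P:{A} ∪→ {A,G}; cost 1
[col 5] CGOPR: children COR:{T}, GP:{A,G} ∪→ {A,G,T}; cost 1
[col 6] CO: children C:{T}, O:{A} ∪→ {A,T}; cost 1
[col 6] COR: children CO:{A,T}, R:{A} ∩→ {A}; cost 0
[col 6] GP: children G:{G}, P:{T} ∪→ {G,T}; cost 1
[col 6] CGOPR: children COR:{A}, GP:{G,T} ∪→ {A,G,T}; cost 1
[col 7] CO: children C:{G}, O:{A} ∪→ {A,G}; cost 1
[col 7] COR: children CO:{A,G}, R:{A} ∩→ {A}; cost 0
[col 7] GP: children G:{G}, P:{G} ∩→ {G}; cost 0
[col 7] CGOPR: children COR:{A}, GP:{G} ∪→ {A,G}; cost 1
per-site changes: [3, 2, 3, 2, 3, 3, 3, 2]; total = 21

3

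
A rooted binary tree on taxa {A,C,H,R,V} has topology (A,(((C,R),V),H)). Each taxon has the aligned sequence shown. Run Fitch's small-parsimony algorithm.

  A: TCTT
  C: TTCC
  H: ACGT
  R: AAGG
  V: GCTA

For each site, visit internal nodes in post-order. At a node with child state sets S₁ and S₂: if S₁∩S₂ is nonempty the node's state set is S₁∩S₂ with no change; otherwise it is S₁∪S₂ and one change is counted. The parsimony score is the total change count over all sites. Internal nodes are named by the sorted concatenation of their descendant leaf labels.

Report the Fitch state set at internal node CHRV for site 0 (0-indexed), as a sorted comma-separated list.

A

CR@0: {T} ∪ {A} = {A,T} (union, +1)
CRV@0: {A,T} ∪ {G} = {A,G,T} (union, +1)
CHRV@0: {A,G,T} ∩ {A} = {A} (intersection, +0)
ACHRV@0: {T} ∪ {A} = {A,T} (union, +1)
CR@1: {T} ∪ {A} = {A,T} (union, +1)
CRV@1: {A,T} ∪ {C} = {A,C,T} (union, +1)
CHRV@1: {A,C,T} ∩ {C} = {C} (intersection, +0)
ACHRV@1: {C} ∩ {C} = {C} (intersection, +0)
CR@2: {C} ∪ {G} = {C,G} (union, +1)
CRV@2: {C,G} ∪ {T} = {C,G,T} (union, +1)
CHRV@2: {C,G,T} ∩ {G} = {G} (intersection, +0)
ACHRV@2: {T} ∪ {G} = {G,T} (union, +1)
CR@3: {C} ∪ {G} = {C,G} (union, +1)
CRV@3: {C,G} ∪ {A} = {A,C,G} (union, +1)
CHRV@3: {A,C,G} ∪ {T} = {A,C,G,T} (union, +1)
ACHRV@3: {T} ∩ {A,C,G,T} = {T} (intersection, +0)
per-site changes: [3, 2, 3, 3]; total = 11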